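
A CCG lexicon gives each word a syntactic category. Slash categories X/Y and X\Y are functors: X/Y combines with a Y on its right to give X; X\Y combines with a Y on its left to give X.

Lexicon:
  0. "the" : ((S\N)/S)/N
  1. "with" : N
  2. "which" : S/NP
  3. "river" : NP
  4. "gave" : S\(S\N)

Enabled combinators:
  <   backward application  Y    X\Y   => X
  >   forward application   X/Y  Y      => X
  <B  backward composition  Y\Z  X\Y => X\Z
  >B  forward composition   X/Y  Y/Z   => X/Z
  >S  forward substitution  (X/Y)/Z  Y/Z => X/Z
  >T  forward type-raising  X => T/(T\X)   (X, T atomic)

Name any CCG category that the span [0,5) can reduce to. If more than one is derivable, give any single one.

[0,5] S   <
  [0,4] S\N   >
    [0,2] (S\N)/S   >
      [0,1] "the" : ((S\N)/S)/N
      [1,2] "with" : N
    [2,4] S   >
      [2,3] "which" : S/NP
      [3,4] "river" : NP
  [4,5] "gave" : S\(S\N)

S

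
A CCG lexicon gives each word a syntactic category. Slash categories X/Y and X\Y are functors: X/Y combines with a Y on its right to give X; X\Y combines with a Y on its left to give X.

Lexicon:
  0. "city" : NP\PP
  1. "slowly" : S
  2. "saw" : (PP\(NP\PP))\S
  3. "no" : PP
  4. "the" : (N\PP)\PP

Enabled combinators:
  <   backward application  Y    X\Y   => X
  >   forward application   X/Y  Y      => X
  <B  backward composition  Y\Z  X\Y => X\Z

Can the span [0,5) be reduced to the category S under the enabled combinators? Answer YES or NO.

NO

NP\PP S (PP\(NP\PP))\S PP (N\PP)\PP
CKY chart[0,5] = {N}; S ∉ chart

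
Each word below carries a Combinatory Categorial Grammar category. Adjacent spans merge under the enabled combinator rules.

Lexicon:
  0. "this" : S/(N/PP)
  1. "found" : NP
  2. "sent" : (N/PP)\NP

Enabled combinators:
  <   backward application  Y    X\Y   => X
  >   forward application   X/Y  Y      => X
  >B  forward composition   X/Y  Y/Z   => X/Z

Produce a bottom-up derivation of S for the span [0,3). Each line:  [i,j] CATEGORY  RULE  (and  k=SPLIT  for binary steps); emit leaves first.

[0,1] S/(N/PP)  lex  "this"
[1,2] NP  lex  "found"
[2,3] (N/PP)\NP  lex  "sent"
[1,3] N/PP  <  k=2
[0,3] S  >  k=1

[0,3] S   >
  [0,1] "this" : S/(N/PP)
  [1,3] N/PP   <
    [1,2] "found" : NP
    [2,3] "sent" : (N/PP)\NP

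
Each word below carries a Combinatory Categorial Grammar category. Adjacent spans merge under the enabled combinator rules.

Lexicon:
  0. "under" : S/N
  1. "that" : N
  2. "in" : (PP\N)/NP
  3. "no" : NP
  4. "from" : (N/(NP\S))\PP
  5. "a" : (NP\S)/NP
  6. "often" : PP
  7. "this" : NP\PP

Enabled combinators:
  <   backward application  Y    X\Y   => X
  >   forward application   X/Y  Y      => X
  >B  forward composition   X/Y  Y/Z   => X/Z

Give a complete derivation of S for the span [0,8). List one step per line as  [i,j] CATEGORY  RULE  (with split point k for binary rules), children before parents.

[0,8] S   >
  [0,1] "under" : S/N
  [1,8] N   >
    [1,6] N/NP   >B
      [1,5] N/(NP\S)   <
        [1,4] PP   <
          [1,2] "that" : N
          [2,4] PP\N   >
            [2,3] "in" : (PP\N)/NP
            [3,4] "no" : NP
        [4,5] "from" : (N/(NP\S))\PP
      [5,6] "a" : (NP\S)/NP
    [6,8] NP   <
      [6,7] "often" : PP
      [7,8] "this" : NP\PP

[0,1] S/N  lex  "under"
[1,2] N  lex  "that"
[2,3] (PP\N)/NP  lex  "in"
[3,4] NP  lex  "no"
[2,4] PP\N  >  k=3
[1,4] PP  <  k=2
[4,5] (N/(NP\S))\PP  lex  "from"
[1,5] N/(NP\S)  <  k=4
[5,6] (NP\S)/NP  lex  "a"
[1,6] N/NP  >B  k=5
[6,7] PP  lex  "often"
[7,8] NP\PP  lex  "this"
[6,8] NP  <  k=7
[1,8] N  >  k=6
[0,8] S  >  k=1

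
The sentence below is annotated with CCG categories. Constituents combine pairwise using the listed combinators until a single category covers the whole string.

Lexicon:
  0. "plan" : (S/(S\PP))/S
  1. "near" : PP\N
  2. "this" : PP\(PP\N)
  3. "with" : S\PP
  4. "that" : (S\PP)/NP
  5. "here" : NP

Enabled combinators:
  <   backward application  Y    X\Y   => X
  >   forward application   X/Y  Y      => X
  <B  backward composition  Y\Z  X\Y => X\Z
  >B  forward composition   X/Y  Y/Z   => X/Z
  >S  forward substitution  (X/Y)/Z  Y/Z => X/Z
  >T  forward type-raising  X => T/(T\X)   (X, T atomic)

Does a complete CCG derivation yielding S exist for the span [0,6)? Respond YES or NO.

YES

[0,6] S   >
  [0,4] S/(S\PP)   >
    [0,1] "plan" : (S/(S\PP))/S
    [1,4] S   <
      [1,3] PP   <
        [1,2] "near" : PP\N
        [2,3] "this" : PP\(PP\N)
      [3,4] "with" : S\PP
  [4,6] S\PP   >
    [4,5] "that" : (S\PP)/NP
    [5,6] "here" : NP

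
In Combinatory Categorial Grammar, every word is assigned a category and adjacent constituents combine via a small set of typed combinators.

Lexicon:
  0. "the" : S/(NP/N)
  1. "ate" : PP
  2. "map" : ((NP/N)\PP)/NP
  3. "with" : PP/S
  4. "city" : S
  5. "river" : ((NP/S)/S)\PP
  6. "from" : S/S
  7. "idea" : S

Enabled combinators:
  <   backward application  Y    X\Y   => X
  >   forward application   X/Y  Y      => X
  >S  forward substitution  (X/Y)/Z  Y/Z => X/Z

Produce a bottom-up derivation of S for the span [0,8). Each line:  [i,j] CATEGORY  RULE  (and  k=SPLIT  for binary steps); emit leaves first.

[0,8] S   >
  [0,1] "the" : S/(NP/N)
  [1,8] NP/N   <
    [1,2] "ate" : PP
    [2,8] (NP/N)\PP   >
      [2,3] "map" : ((NP/N)\PP)/NP
      [3,8] NP   >
        [3,7] NP/S   >S
          [3,6] (NP/S)/S   <
            [3,5] PP   >
              [3,4] "with" : PP/S
              [4,5] "city" : S
            [5,6] "river" : ((NP/S)/S)\PP
          [6,7] "from" : S/S
        [7,8] "idea" : S

[0,1] S/(NP/N)  lex  "the"
[1,2] PP  lex  "ate"
[2,3] ((NP/N)\PP)/NP  lex  "map"
[3,4] PP/S  lex  "with"
[4,5] S  lex  "city"
[3,5] PP  >  k=4
[5,6] ((NP/S)/S)\PP  lex  "river"
[3,6] (NP/S)/S  <  k=5
[6,7] S/S  lex  "from"
[3,7] NP/S  >S  k=6
[7,8] S  lex  "idea"
[3,8] NP  >  k=7
[2,8] (NP/N)\PP  >  k=3
[1,8] NP/N  <  k=2
[0,8] S  >  k=1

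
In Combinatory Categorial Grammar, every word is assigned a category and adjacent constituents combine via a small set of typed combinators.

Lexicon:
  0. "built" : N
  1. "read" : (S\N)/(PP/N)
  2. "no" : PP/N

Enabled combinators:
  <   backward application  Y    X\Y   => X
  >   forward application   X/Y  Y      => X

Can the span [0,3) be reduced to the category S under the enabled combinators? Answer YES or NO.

[0,3] S   <
  [0,1] "built" : N
  [1,3] S\N   >
    [1,2] "read" : (S\N)/(PP/N)
    [2,3] "no" : PP/N

YES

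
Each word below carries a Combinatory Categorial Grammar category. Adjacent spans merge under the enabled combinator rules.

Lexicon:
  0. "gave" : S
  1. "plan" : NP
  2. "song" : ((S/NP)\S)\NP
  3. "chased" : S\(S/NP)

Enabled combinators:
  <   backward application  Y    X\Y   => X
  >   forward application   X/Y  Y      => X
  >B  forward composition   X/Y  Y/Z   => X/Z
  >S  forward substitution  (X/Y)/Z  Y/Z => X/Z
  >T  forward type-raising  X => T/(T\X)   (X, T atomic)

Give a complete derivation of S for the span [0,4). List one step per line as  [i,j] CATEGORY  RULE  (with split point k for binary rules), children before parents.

[0,1] S  lex  "gave"
[1,2] NP  lex  "plan"
[2,3] ((S/NP)\S)\NP  lex  "song"
[1,3] (S/NP)\S  <  k=2
[0,3] S/NP  <  k=1
[3,4] S\(S/NP)  lex  "chased"
[0,4] S  <  k=3

[0,4] S   <
  [0,3] S/NP   <
    [0,1] "gave" : S
    [1,3] (S/NP)\S   <
      [1,2] "plan" : NP
      [2,3] "song" : ((S/NP)\S)\NP
  [3,4] "chased" : S\(S/NP)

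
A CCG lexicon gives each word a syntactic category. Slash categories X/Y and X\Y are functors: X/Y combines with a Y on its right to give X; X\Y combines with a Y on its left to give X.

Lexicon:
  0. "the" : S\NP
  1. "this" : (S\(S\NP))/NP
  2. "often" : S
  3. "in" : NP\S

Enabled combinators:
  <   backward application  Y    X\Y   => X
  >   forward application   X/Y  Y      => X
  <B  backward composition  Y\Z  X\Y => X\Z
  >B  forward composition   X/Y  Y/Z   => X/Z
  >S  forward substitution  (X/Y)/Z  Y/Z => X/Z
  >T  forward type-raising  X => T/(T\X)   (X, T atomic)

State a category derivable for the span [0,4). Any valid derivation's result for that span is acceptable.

[0,4] S   <
  [0,1] "the" : S\NP
  [1,4] S\(S\NP)   >
    [1,2] "this" : (S\(S\NP))/NP
    [2,4] NP   <
      [2,3] "often" : S
      [3,4] "in" : NP\S

S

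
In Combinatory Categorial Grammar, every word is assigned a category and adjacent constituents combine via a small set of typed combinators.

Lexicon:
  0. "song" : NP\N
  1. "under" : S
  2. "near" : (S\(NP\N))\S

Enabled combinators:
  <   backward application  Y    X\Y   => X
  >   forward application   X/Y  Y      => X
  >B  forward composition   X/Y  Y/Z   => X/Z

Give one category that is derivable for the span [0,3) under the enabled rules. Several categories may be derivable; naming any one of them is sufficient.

[0,3] S   <
  [0,1] "song" : NP\N
  [1,3] S\(NP\N)   <
    [1,2] "under" : S
    [2,3] "near" : (S\(NP\N))\S

S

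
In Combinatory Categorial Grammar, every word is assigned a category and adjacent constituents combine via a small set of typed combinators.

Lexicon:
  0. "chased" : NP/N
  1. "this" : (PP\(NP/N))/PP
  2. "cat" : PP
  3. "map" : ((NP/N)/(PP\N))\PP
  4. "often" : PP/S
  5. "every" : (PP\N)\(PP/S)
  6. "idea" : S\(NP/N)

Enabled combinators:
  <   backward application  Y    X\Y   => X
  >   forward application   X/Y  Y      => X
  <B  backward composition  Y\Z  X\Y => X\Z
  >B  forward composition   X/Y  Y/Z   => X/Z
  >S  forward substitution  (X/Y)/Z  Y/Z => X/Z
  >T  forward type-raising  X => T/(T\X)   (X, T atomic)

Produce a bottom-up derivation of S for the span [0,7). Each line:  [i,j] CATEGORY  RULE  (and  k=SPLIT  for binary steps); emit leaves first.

[0,1] NP/N  lex  "chased"
[1,2] (PP\(NP/N))/PP  lex  "this"
[2,3] PP  lex  "cat"
[1,3] PP\(NP/N)  >  k=2
[0,3] PP  <  k=1
[3,4] ((NP/N)/(PP\N))\PP  lex  "map"
[0,4] (NP/N)/(PP\N)  <  k=3
[4,5] PP/S  lex  "often"
[5,6] (PP\N)\(PP/S)  lex  "every"
[4,6] PP\N  <  k=5
[0,6] NP/N  >  k=4
[6,7] S\(NP/N)  lex  "idea"
[0,7] S  <  k=6

[0,7] S   <
  [0,6] NP/N   >
    [0,4] (NP/N)/(PP\N)   <
      [0,3] PP   <
        [0,1] "chased" : NP/N
        [1,3] PP\(NP/N)   >
          [1,2] "this" : (PP\(NP/N))/PP
          [2,3] "cat" : PP
      [3,4] "map" : ((NP/N)/(PP\N))\PP
    [4,6] PP\N   <
      [4,5] "often" : PP/S
      [5,6] "every" : (PP\N)\(PP/S)
  [6,7] "idea" : S\(NP/N)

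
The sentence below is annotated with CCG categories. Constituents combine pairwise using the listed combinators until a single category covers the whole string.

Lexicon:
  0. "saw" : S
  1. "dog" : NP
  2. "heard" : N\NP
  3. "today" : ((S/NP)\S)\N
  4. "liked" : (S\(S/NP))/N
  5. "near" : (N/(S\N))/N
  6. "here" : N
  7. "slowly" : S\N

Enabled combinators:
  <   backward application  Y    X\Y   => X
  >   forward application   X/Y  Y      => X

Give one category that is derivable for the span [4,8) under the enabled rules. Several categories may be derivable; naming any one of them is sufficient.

S\(S/NP)

[0,8] S   <
  [0,4] S/NP   <
    [0,1] "saw" : S
    [1,4] (S/NP)\S   <
      [1,3] N   <
        [1,2] "dog" : NP
        [2,3] "heard" : N\NP
      [3,4] "today" : ((S/NP)\S)\N
  [4,8] S\(S/NP)   >
    [4,5] "liked" : (S\(S/NP))/N
    [5,8] N   >
      [5,7] N/(S\N)   >
        [5,6] "near" : (N/(S\N))/N
        [6,7] "here" : N
      [7,8] "slowly" : S\N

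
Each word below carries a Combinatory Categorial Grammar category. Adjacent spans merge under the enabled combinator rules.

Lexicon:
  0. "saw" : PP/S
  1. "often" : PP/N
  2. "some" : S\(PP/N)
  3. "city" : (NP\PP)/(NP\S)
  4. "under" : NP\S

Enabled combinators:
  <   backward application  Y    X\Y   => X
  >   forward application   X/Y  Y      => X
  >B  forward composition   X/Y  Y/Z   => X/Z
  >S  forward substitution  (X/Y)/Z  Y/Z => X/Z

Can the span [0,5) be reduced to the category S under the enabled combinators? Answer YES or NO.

NO

PP/S PP/N S\(PP/N) (NP\PP)/(NP\S) NP\S
CKY chart[0,5] = {NP}; S ∉ chart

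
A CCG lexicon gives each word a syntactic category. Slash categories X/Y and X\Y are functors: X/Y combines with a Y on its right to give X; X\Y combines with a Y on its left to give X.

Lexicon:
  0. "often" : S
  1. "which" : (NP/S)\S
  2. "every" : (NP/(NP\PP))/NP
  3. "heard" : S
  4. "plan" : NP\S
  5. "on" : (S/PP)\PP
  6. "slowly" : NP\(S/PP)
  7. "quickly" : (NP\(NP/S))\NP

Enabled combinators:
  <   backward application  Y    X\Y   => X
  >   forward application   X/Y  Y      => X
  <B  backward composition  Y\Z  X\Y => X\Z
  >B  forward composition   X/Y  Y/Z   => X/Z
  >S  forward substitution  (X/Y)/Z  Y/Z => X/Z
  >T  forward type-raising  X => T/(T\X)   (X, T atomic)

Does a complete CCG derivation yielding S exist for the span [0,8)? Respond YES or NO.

NO

S (NP/S)\S (NP/(NP\PP))/NP S NP\S (S/PP)\PP NP\(S/PP) (NP\(NP/S))\NP
CKY chart[0,8] = {N/(N\NP), NP, NP/(NP\NP), PP/(PP\NP), S/(S\NP)}; S ∉ chart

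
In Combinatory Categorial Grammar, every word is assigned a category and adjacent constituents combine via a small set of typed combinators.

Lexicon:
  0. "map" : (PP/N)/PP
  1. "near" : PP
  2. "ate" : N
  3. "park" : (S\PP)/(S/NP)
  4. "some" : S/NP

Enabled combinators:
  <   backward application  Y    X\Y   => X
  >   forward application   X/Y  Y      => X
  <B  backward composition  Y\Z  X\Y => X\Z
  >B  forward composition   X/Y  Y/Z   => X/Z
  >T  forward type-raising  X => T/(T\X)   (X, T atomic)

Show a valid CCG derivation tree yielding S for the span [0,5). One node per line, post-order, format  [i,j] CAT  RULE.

[0,1] (PP/N)/PP  lex  "map"
[1,2] PP  lex  "near"
[0,2] PP/N  >  k=1
[2,3] N  lex  "ate"
[0,3] PP  >  k=2
[3,4] (S\PP)/(S/NP)  lex  "park"
[4,5] S/NP  lex  "some"
[3,5] S\PP  >  k=4
[0,5] S  <  k=3

[0,5] S   <
  [0,3] PP   >
    [0,2] PP/N   >
      [0,1] "map" : (PP/N)/PP
      [1,2] "near" : PP
    [2,3] "ate" : N
  [3,5] S\PP   >
    [3,4] "park" : (S\PP)/(S/NP)
    [4,5] "some" : S/NP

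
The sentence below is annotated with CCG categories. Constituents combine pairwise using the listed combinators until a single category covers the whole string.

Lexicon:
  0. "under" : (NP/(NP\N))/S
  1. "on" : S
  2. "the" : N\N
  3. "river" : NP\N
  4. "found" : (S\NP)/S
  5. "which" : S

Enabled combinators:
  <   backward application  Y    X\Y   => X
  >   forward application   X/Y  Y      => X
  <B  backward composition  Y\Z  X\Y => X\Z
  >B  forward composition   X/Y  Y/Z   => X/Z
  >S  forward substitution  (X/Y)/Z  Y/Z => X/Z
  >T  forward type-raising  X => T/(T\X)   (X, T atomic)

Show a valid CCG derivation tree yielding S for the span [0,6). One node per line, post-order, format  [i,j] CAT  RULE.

[0,1] (NP/(NP\N))/S  lex  "under"
[1,2] S  lex  "on"
[0,2] NP/(NP\N)  >  k=1
[2,3] N\N  lex  "the"
[3,4] NP\N  lex  "river"
[2,4] NP\N  <B  k=3
[0,4] NP  >  k=2
[4,5] (S\NP)/S  lex  "found"
[5,6] S  lex  "which"
[4,6] S\NP  >  k=5
[0,6] S  <  k=4

[0,6] S   <
  [0,4] NP   >
    [0,2] NP/(NP\N)   >
      [0,1] "under" : (NP/(NP\N))/S
      [1,2] "on" : S
    [2,4] NP\N   <B
      [2,3] "the" : N\N
      [3,4] "river" : NP\N
  [4,6] S\NP   >
    [4,5] "found" : (S\NP)/S
    [5,6] "which" : S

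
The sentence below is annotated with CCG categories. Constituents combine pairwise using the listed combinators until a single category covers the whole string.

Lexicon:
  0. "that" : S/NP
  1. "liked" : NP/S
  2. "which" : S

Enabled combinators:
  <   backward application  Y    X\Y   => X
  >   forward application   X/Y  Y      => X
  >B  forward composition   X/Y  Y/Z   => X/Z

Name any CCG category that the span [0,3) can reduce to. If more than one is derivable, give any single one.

S

[0,3] S   >
  [0,1] "that" : S/NP
  [1,3] NP   >
    [1,2] "liked" : NP/S
    [2,3] "which" : S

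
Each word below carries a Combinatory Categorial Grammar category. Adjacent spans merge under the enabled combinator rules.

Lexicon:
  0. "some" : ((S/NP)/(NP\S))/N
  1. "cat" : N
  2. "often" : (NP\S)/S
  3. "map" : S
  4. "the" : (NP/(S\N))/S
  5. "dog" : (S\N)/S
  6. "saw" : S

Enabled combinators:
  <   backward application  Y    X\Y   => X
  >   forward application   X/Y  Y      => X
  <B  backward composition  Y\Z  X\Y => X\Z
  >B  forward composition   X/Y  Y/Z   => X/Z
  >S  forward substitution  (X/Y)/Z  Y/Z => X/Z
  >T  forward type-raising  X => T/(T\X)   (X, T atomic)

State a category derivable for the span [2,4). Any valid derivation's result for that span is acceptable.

[0,7] S   >
  [0,4] S/NP   >
    [0,2] (S/NP)/(NP\S)   >
      [0,1] "some" : ((S/NP)/(NP\S))/N
      [1,2] "cat" : N
    [2,4] NP\S   >
      [2,3] "often" : (NP\S)/S
      [3,4] "map" : S
  [4,7] NP   >
    [4,6] NP/S   >S
      [4,5] "the" : (NP/(S\N))/S
      [5,6] "dog" : (S\N)/S
    [6,7] "saw" : S

NP\S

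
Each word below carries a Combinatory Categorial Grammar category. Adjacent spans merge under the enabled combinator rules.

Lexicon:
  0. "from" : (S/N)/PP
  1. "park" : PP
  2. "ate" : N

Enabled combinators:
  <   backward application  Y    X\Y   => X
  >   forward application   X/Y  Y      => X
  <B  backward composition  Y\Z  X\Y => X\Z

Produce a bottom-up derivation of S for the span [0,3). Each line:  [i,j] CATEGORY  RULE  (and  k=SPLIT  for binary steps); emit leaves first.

[0,1] (S/N)/PP  lex  "from"
[1,2] PP  lex  "park"
[0,2] S/N  >  k=1
[2,3] N  lex  "ate"
[0,3] S  >  k=2

[0,3] S   >
  [0,2] S/N   >
    [0,1] "from" : (S/N)/PP
    [1,2] "park" : PP
  [2,3] "ate" : N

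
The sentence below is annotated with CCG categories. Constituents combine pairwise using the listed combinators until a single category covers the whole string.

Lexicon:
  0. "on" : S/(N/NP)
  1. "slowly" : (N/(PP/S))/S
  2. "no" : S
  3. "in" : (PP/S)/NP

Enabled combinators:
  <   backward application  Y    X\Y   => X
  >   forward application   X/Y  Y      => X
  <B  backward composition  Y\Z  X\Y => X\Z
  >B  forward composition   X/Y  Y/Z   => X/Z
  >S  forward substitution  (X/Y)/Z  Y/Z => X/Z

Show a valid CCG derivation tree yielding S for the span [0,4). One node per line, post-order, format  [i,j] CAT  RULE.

[0,4] S   >
  [0,1] "on" : S/(N/NP)
  [1,4] N/NP   >B
    [1,3] N/(PP/S)   >
      [1,2] "slowly" : (N/(PP/S))/S
      [2,3] "no" : S
    [3,4] "in" : (PP/S)/NP

[0,1] S/(N/NP)  lex  "on"
[1,2] (N/(PP/S))/S  lex  "slowly"
[2,3] S  lex  "no"
[1,3] N/(PP/S)  >  k=2
[3,4] (PP/S)/NP  lex  "in"
[1,4] N/NP  >B  k=3
[0,4] S  >  k=1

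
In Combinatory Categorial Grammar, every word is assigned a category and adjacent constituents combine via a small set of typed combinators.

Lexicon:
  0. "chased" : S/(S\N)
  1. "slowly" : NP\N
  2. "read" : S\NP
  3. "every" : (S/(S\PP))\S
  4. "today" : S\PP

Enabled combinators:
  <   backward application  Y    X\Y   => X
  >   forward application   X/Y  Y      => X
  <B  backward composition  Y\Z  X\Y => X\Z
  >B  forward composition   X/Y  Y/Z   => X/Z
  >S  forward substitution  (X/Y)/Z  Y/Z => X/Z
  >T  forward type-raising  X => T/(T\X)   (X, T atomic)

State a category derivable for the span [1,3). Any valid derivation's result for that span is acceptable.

[0,5] S   >
  [0,4] S/(S\PP)   <
    [0,3] S   >
      [0,1] "chased" : S/(S\N)
      [1,3] S\N   <B
        [1,2] "slowly" : NP\N
        [2,3] "read" : S\NP
    [3,4] "every" : (S/(S\PP))\S
  [4,5] "today" : S\PP

S\N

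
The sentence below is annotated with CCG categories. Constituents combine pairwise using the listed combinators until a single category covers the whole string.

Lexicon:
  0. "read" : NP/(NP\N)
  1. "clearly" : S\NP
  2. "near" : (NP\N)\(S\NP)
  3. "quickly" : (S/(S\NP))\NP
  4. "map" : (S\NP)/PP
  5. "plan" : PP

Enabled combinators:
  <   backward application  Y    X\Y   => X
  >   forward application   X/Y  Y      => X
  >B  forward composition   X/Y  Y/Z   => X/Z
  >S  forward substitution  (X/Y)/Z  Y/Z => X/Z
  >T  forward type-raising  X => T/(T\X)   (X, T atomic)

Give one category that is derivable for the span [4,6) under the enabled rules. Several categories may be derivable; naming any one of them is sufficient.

S\NP

[0,6] S   >
  [0,4] S/(S\NP)   <
    [0,3] NP   >
      [0,1] "read" : NP/(NP\N)
      [1,3] NP\N   <
        [1,2] "clearly" : S\NP
        [2,3] "near" : (NP\N)\(S\NP)
    [3,4] "quickly" : (S/(S\NP))\NP
  [4,6] S\NP   >
    [4,5] "map" : (S\NP)/PP
    [5,6] "plan" : PP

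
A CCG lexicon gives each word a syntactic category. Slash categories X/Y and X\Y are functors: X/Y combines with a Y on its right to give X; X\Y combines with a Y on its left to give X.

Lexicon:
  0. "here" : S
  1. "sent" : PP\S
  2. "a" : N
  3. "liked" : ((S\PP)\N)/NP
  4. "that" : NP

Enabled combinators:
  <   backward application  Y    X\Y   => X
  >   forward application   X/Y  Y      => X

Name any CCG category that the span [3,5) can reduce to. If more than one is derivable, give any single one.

(S\PP)\N

[0,5] S   <
  [0,2] PP   <
    [0,1] "here" : S
    [1,2] "sent" : PP\S
  [2,5] S\PP   <
    [2,3] "a" : N
    [3,5] (S\PP)\N   >
      [3,4] "liked" : ((S\PP)\N)/NP
      [4,5] "that" : NP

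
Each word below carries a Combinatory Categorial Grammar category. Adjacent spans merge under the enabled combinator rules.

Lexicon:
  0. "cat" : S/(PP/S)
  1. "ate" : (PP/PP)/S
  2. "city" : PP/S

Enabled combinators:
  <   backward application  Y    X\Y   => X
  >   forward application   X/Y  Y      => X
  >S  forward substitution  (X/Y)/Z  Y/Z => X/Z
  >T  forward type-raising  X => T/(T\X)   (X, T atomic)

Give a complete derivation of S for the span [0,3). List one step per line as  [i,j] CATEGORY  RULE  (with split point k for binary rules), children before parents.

[0,1] S/(PP/S)  lex  "cat"
[1,2] (PP/PP)/S  lex  "ate"
[2,3] PP/S  lex  "city"
[1,3] PP/S  >S  k=2
[0,3] S  >  k=1

[0,3] S   >
  [0,1] "cat" : S/(PP/S)
  [1,3] PP/S   >S
    [1,2] "ate" : (PP/PP)/S
    [2,3] "city" : PP/S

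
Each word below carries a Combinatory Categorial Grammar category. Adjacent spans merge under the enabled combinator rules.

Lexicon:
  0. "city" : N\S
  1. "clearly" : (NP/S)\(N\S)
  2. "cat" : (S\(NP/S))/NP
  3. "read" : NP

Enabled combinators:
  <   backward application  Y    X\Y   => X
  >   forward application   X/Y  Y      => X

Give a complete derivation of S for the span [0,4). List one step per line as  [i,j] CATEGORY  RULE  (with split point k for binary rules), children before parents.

[0,1] N\S  lex  "city"
[1,2] (NP/S)\(N\S)  lex  "clearly"
[0,2] NP/S  <  k=1
[2,3] (S\(NP/S))/NP  lex  "cat"
[3,4] NP  lex  "read"
[2,4] S\(NP/S)  >  k=3
[0,4] S  <  k=2

[0,4] S   <
  [0,2] NP/S   <
    [0,1] "city" : N\S
    [1,2] "clearly" : (NP/S)\(N\S)
  [2,4] S\(NP/S)   >
    [2,3] "cat" : (S\(NP/S))/NP
    [3,4] "read" : NP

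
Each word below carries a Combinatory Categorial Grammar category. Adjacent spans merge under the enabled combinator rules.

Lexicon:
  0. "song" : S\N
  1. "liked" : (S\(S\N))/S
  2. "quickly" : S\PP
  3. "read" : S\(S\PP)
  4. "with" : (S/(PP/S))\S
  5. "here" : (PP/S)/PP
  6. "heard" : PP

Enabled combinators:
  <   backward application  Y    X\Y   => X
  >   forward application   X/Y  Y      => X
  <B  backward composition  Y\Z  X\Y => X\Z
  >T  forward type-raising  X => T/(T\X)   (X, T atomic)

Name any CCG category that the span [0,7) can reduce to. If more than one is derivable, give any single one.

[0,7] S   <
  [0,1] "song" : S\N
  [1,7] S\(S\N)   >
    [1,2] "liked" : (S\(S\N))/S
    [2,7] S   >
      [2,5] S/(PP/S)   <
        [2,4] S   <
          [2,3] "quickly" : S\PP
          [3,4] "read" : S\(S\PP)
        [4,5] "with" : (S/(PP/S))\S
      [5,7] PP/S   >
        [5,6] "here" : (PP/S)/PP
        [6,7] "heard" : PP

S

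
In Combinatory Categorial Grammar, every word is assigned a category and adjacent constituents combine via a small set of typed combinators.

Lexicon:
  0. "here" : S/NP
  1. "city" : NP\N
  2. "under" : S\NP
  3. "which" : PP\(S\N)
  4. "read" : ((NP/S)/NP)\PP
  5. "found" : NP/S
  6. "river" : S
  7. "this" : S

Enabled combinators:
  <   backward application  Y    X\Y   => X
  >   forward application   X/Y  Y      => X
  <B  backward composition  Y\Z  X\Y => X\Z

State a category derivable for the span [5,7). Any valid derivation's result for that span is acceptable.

[0,8] S   >
  [0,1] "here" : S/NP
  [1,8] NP   >
    [1,7] NP/S   >
      [1,5] (NP/S)/NP   <
        [1,4] PP   <
          [1,3] S\N   <B
            [1,2] "city" : NP\N
            [2,3] "under" : S\NP
          [3,4] "which" : PP\(S\N)
        [4,5] "read" : ((NP/S)/NP)\PP
      [5,7] NP   >
        [5,6] "found" : NP/S
        [6,7] "river" : S
    [7,8] "this" : S

NP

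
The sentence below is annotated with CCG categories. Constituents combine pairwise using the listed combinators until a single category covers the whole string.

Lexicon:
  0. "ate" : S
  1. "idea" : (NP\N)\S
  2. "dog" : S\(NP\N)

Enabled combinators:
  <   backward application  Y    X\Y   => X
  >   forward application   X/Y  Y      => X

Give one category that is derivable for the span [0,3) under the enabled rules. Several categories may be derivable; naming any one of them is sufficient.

[0,3] S   <
  [0,2] NP\N   <
    [0,1] "ate" : S
    [1,2] "idea" : (NP\N)\S
  [2,3] "dog" : S\(NP\N)

S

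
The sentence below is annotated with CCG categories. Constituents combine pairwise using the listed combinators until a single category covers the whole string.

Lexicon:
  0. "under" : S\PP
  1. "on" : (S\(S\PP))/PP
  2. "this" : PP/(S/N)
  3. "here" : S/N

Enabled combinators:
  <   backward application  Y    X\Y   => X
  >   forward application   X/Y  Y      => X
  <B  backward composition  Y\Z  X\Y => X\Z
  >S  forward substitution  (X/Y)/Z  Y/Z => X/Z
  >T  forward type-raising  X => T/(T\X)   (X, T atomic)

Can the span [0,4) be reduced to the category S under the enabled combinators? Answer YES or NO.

YES

[0,4] S   <
  [0,1] "under" : S\PP
  [1,4] S\(S\PP)   >
    [1,2] "on" : (S\(S\PP))/PP
    [2,4] PP   >
      [2,3] "this" : PP/(S/N)
      [3,4] "here" : S/N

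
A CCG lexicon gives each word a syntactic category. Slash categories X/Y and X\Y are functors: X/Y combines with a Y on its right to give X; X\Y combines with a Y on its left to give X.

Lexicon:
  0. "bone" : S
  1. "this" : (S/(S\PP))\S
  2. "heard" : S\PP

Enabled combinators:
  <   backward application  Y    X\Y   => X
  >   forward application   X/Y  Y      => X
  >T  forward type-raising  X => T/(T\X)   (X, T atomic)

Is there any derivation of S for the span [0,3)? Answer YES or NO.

[0,3] S   >
  [0,2] S/(S\PP)   <
    [0,1] "bone" : S
    [1,2] "this" : (S/(S\PP))\S
  [2,3] "heard" : S\PP

YES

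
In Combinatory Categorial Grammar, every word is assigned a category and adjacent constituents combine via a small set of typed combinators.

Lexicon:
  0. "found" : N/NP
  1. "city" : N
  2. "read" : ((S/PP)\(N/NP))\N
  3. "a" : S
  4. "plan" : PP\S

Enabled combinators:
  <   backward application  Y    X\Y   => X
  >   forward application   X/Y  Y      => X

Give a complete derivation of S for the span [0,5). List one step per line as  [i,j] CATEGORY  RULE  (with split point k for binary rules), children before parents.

[0,5] S   >
  [0,3] S/PP   <
    [0,1] "found" : N/NP
    [1,3] (S/PP)\(N/NP)   <
      [1,2] "city" : N
      [2,3] "read" : ((S/PP)\(N/NP))\N
  [3,5] PP   <
    [3,4] "a" : S
    [4,5] "plan" : PP\S

[0,1] N/NP  lex  "found"
[1,2] N  lex  "city"
[2,3] ((S/PP)\(N/NP))\N  lex  "read"
[1,3] (S/PP)\(N/NP)  <  k=2
[0,3] S/PP  <  k=1
[3,4] S  lex  "a"
[4,5] PP\S  lex  "plan"
[3,5] PP  <  k=4
[0,5] S  >  k=3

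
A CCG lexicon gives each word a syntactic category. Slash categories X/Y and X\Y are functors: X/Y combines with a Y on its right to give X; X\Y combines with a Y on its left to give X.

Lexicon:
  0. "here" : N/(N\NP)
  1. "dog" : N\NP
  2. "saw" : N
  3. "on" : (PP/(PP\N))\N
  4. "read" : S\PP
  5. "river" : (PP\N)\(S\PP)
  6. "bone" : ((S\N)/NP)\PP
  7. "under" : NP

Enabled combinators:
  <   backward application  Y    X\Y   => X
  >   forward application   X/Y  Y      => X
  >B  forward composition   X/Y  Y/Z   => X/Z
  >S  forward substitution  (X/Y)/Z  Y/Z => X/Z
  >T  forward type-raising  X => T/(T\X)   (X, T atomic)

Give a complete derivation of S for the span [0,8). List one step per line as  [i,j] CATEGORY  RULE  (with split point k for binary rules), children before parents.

[0,8] S   <
  [0,2] N   >
    [0,1] "here" : N/(N\NP)
    [1,2] "dog" : N\NP
  [2,8] S\N   >
    [2,7] (S\N)/NP   <
      [2,6] PP   >
        [2,4] PP/(PP\N)   <
          [2,3] "saw" : N
          [3,4] "on" : (PP/(PP\N))\N
        [4,6] PP\N   <
          [4,5] "read" : S\PP
          [5,6] "river" : (PP\N)\(S\PP)
      [6,7] "bone" : ((S\N)/NP)\PP
    [7,8] "under" : NP

[0,1] N/(N\NP)  lex  "here"
[1,2] N\NP  lex  "dog"
[0,2] N  >  k=1
[2,3] N  lex  "saw"
[3,4] (PP/(PP\N))\N  lex  "on"
[2,4] PP/(PP\N)  <  k=3
[4,5] S\PP  lex  "read"
[5,6] (PP\N)\(S\PP)  lex  "river"
[4,6] PP\N  <  k=5
[2,6] PP  >  k=4
[6,7] ((S\N)/NP)\PP  lex  "bone"
[2,7] (S\N)/NP  <  k=6
[7,8] NP  lex  "under"
[2,8] S\N  >  k=7
[0,8] S  <  k=2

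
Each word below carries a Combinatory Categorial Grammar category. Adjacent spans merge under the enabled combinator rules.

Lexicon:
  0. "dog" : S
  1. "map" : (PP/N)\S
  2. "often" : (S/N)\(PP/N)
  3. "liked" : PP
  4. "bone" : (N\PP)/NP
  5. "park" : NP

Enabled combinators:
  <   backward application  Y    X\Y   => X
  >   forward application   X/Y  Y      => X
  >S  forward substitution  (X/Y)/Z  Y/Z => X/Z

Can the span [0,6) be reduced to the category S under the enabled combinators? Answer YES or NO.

YES

[0,6] S   >
  [0,3] S/N   <
    [0,2] PP/N   <
      [0,1] "dog" : S
      [1,2] "map" : (PP/N)\S
    [2,3] "often" : (S/N)\(PP/N)
  [3,6] N   <
    [3,4] "liked" : PP
    [4,6] N\PP   >
      [4,5] "bone" : (N\PP)/NP
      [5,6] "park" : NP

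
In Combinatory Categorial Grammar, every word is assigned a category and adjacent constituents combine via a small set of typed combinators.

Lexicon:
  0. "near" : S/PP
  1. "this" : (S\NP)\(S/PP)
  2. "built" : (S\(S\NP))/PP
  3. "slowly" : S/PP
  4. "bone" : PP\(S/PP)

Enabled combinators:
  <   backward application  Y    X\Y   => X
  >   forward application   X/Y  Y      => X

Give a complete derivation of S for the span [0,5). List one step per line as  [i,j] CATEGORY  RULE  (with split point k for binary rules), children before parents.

[0,5] S   <
  [0,2] S\NP   <
    [0,1] "near" : S/PP
    [1,2] "this" : (S\NP)\(S/PP)
  [2,5] S\(S\NP)   >
    [2,3] "built" : (S\(S\NP))/PP
    [3,5] PP   <
      [3,4] "slowly" : S/PP
      [4,5] "bone" : PP\(S/PP)

[0,1] S/PP  lex  "near"
[1,2] (S\NP)\(S/PP)  lex  "this"
[0,2] S\NP  <  k=1
[2,3] (S\(S\NP))/PP  lex  "built"
[3,4] S/PP  lex  "slowly"
[4,5] PP\(S/PP)  lex  "bone"
[3,5] PP  <  k=4
[2,5] S\(S\NP)  >  k=3
[0,5] S  <  k=2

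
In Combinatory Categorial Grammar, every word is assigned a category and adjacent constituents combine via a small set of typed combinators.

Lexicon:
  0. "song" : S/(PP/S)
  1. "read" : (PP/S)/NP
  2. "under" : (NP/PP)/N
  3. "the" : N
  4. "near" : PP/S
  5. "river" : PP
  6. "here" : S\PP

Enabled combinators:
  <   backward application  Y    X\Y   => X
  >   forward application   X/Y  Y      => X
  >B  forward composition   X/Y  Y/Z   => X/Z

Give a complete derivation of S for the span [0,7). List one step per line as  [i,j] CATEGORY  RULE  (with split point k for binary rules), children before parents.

[0,1] S/(PP/S)  lex  "song"
[1,2] (PP/S)/NP  lex  "read"
[0,2] S/NP  >B  k=1
[2,3] (NP/PP)/N  lex  "under"
[3,4] N  lex  "the"
[2,4] NP/PP  >  k=3
[4,5] PP/S  lex  "near"
[2,5] NP/S  >B  k=4
[5,6] PP  lex  "river"
[6,7] S\PP  lex  "here"
[5,7] S  <  k=6
[2,7] NP  >  k=5
[0,7] S  >  k=2

[0,7] S   >
  [0,2] S/NP   >B
    [0,1] "song" : S/(PP/S)
    [1,2] "read" : (PP/S)/NP
  [2,7] NP   >
    [2,5] NP/S   >B
      [2,4] NP/PP   >
        [2,3] "under" : (NP/PP)/N
        [3,4] "the" : N
      [4,5] "near" : PP/S
    [5,7] S   <
      [5,6] "river" : PP
      [6,7] "here" : S\PP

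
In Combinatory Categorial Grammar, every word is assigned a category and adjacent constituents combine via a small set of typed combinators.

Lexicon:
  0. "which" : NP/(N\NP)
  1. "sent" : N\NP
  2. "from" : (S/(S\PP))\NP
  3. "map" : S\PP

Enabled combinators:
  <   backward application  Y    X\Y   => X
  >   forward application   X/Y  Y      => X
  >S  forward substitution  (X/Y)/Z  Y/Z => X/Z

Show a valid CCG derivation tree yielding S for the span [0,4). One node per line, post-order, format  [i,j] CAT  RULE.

[0,4] S   >
  [0,3] S/(S\PP)   <
    [0,2] NP   >
      [0,1] "which" : NP/(N\NP)
      [1,2] "sent" : N\NP
    [2,3] "from" : (S/(S\PP))\NP
  [3,4] "map" : S\PP

[0,1] NP/(N\NP)  lex  "which"
[1,2] N\NP  lex  "sent"
[0,2] NP  >  k=1
[2,3] (S/(S\PP))\NP  lex  "from"
[0,3] S/(S\PP)  <  k=2
[3,4] S\PP  lex  "map"
[0,4] S  >  k=3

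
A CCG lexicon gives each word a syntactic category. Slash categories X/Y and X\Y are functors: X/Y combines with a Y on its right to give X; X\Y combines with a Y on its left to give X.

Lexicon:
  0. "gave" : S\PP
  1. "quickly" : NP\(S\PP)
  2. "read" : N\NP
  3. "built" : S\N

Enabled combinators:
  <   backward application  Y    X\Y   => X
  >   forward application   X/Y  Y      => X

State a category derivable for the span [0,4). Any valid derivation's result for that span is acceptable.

[0,4] S   <
  [0,3] N   <
    [0,2] NP   <
      [0,1] "gave" : S\PP
      [1,2] "quickly" : NP\(S\PP)
    [2,3] "read" : N\NP
  [3,4] "built" : S\N

S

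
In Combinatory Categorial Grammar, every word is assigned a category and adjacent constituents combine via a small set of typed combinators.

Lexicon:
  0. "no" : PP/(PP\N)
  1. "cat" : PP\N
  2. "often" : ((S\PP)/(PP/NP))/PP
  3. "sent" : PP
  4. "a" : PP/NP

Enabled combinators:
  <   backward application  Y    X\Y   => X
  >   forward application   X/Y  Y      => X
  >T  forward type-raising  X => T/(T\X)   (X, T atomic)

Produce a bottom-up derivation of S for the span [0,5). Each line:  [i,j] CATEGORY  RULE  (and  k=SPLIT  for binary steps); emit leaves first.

[0,1] PP/(PP\N)  lex  "no"
[1,2] PP\N  lex  "cat"
[0,2] PP  >  k=1
[2,3] ((S\PP)/(PP/NP))/PP  lex  "often"
[3,4] PP  lex  "sent"
[2,4] (S\PP)/(PP/NP)  >  k=3
[4,5] PP/NP  lex  "a"
[2,5] S\PP  >  k=4
[0,5] S  <  k=2

[0,5] S   <
  [0,2] PP   >
    [0,1] "no" : PP/(PP\N)
    [1,2] "cat" : PP\N
  [2,5] S\PP   >
    [2,4] (S\PP)/(PP/NP)   >
      [2,3] "often" : ((S\PP)/(PP/NP))/PP
      [3,4] "sent" : PP
    [4,5] "a" : PP/NP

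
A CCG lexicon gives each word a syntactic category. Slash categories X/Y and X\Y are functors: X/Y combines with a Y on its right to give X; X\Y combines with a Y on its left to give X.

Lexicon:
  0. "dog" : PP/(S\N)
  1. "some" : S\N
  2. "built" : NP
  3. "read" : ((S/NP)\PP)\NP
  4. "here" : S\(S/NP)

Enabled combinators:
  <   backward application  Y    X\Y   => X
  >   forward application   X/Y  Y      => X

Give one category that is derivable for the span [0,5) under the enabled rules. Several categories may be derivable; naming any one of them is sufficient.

S

[0,5] S   <
  [0,4] S/NP   <
    [0,2] PP   >
      [0,1] "dog" : PP/(S\N)
      [1,2] "some" : S\N
    [2,4] (S/NP)\PP   <
      [2,3] "built" : NP
      [3,4] "read" : ((S/NP)\PP)\NP
  [4,5] "here" : S\(S/NP)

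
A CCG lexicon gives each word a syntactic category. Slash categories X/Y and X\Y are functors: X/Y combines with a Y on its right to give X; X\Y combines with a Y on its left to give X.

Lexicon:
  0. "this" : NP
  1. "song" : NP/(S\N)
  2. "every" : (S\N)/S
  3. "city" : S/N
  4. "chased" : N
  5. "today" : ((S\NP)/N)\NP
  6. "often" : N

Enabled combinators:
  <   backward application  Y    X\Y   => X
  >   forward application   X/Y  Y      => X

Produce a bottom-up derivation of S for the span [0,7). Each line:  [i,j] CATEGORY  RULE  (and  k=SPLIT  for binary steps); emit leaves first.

[0,1] NP  lex  "this"
[1,2] NP/(S\N)  lex  "song"
[2,3] (S\N)/S  lex  "every"
[3,4] S/N  lex  "city"
[4,5] N  lex  "chased"
[3,5] S  >  k=4
[2,5] S\N  >  k=3
[1,5] NP  >  k=2
[5,6] ((S\NP)/N)\NP  lex  "today"
[1,6] (S\NP)/N  <  k=5
[6,7] N  lex  "often"
[1,7] S\NP  >  k=6
[0,7] S  <  k=1

[0,7] S   <
  [0,1] "this" : NP
  [1,7] S\NP   >
    [1,6] (S\NP)/N   <
      [1,5] NP   >
        [1,2] "song" : NP/(S\N)
        [2,5] S\N   >
          [2,3] "every" : (S\N)/S
          [3,5] S   >
            [3,4] "city" : S/N
            [4,5] "chased" : N
      [5,6] "today" : ((S\NP)/N)\NP
    [6,7] "often" : N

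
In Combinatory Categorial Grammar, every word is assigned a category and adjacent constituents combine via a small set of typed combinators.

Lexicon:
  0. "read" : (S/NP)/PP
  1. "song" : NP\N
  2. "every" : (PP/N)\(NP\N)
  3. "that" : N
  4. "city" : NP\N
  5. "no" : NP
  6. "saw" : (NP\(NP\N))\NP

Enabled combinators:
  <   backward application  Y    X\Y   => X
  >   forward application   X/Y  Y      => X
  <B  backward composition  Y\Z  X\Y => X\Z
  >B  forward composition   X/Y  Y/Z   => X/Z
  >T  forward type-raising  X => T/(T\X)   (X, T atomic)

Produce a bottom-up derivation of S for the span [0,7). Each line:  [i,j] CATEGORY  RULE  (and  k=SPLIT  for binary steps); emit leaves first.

[0,7] S   >
  [0,4] S/NP   >
    [0,1] "read" : (S/NP)/PP
    [1,4] PP   >
      [1,3] PP/N   <
        [1,2] "song" : NP\N
        [2,3] "every" : (PP/N)\(NP\N)
      [3,4] "that" : N
  [4,7] NP   <
    [4,5] "city" : NP\N
    [5,7] NP\(NP\N)   <
      [5,6] "no" : NP
      [6,7] "saw" : (NP\(NP\N))\NP

[0,1] (S/NP)/PP  lex  "read"
[1,2] NP\N  lex  "song"
[2,3] (PP/N)\(NP\N)  lex  "every"
[1,3] PP/N  <  k=2
[3,4] N  lex  "that"
[1,4] PP  >  k=3
[0,4] S/NP  >  k=1
[4,5] NP\N  lex  "city"
[5,6] NP  lex  "no"
[6,7] (NP\(NP\N))\NP  lex  "saw"
[5,7] NP\(NP\N)  <  k=6
[4,7] NP  <  k=5
[0,7] S  >  k=4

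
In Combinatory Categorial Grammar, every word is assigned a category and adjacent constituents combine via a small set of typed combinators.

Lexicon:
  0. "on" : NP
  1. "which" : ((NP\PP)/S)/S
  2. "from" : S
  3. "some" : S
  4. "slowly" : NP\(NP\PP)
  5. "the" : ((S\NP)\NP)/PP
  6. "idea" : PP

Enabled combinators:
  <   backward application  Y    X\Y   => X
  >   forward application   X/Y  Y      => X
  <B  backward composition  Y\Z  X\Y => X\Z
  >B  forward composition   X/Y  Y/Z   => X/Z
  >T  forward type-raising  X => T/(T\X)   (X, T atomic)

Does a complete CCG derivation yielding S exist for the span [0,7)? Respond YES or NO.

[0,7] S   <
  [0,1] "on" : NP
  [1,7] S\NP   <
    [1,5] NP   <
      [1,4] NP\PP   >
        [1,3] (NP\PP)/S   >
          [1,2] "which" : ((NP\PP)/S)/S
          [2,3] "from" : S
        [3,4] "some" : S
      [4,5] "slowly" : NP\(NP\PP)
    [5,7] (S\NP)\NP   >
      [5,6] "the" : ((S\NP)\NP)/PP
      [6,7] "idea" : PP

YES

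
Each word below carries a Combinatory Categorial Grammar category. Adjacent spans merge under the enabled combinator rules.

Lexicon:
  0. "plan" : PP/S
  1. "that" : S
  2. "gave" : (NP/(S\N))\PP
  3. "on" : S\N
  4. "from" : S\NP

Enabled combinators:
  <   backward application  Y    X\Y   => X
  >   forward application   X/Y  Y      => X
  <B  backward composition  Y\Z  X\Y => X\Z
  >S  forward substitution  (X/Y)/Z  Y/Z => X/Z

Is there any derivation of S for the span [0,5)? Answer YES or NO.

[0,5] S   <
  [0,4] NP   >
    [0,3] NP/(S\N)   <
      [0,2] PP   >
        [0,1] "plan" : PP/S
        [1,2] "that" : S
      [2,3] "gave" : (NP/(S\N))\PP
    [3,4] "on" : S\N
  [4,5] "from" : S\NP

YES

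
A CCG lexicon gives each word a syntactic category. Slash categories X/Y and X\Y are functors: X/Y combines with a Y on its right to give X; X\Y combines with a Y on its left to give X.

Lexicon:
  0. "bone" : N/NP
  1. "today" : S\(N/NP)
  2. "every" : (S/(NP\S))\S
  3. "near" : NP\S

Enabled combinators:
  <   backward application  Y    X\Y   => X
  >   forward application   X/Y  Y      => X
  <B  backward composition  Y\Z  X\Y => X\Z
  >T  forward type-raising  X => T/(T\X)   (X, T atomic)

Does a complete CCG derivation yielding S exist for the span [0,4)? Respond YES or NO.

[0,4] S   >
  [0,3] S/(NP\S)   <
    [0,2] S   <
      [0,1] "bone" : N/NP
      [1,2] "today" : S\(N/NP)
    [2,3] "every" : (S/(NP\S))\S
  [3,4] "near" : NP\S

YES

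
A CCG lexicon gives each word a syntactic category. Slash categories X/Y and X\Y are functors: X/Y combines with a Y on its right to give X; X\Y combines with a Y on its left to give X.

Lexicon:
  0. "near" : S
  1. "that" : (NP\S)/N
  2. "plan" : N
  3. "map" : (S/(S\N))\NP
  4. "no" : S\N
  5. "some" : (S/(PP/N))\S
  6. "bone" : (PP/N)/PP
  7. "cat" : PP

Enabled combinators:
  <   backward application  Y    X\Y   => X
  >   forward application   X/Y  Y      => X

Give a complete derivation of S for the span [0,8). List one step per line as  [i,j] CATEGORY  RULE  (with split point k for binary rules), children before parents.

[0,1] S  lex  "near"
[1,2] (NP\S)/N  lex  "that"
[2,3] N  lex  "plan"
[1,3] NP\S  >  k=2
[0,3] NP  <  k=1
[3,4] (S/(S\N))\NP  lex  "map"
[0,4] S/(S\N)  <  k=3
[4,5] S\N  lex  "no"
[0,5] S  >  k=4
[5,6] (S/(PP/N))\S  lex  "some"
[0,6] S/(PP/N)  <  k=5
[6,7] (PP/N)/PP  lex  "bone"
[7,8] PP  lex  "cat"
[6,8] PP/N  >  k=7
[0,8] S  >  k=6

[0,8] S   >
  [0,6] S/(PP/N)   <
    [0,5] S   >
      [0,4] S/(S\N)   <
        [0,3] NP   <
          [0,1] "near" : S
          [1,3] NP\S   >
            [1,2] "that" : (NP\S)/N
            [2,3] "plan" : N
        [3,4] "map" : (S/(S\N))\NP
      [4,5] "no" : S\N
    [5,6] "some" : (S/(PP/N))\S
  [6,8] PP/N   >
    [6,7] "bone" : (PP/N)/PP
    [7,8] "cat" : PP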